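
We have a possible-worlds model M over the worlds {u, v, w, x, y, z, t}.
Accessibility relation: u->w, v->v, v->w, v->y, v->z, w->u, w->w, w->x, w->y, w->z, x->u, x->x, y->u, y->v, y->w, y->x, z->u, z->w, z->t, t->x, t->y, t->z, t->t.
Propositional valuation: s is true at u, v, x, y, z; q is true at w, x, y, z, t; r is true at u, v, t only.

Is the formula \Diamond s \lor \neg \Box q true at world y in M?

Recall that \Box ψ holds at a world iff ψ holds at every accessible world, and \Diamond ψ holds iff ψ holds at some accessible world.
At y: \Diamond s is true, \neg \Box q is true, so \Diamond s \lor \neg \Box q is true.
  At y: \Diamond s requires s at some successor in {u, v, w, x}.
    s holds at u, so \Diamond s is true at y.
  At y: \Box q is false, so \neg \Box q is true.
    At y: \Box q requires q at every successor {u, v, w, x}.
      q fails at u, so \Box q is false at y.

Yes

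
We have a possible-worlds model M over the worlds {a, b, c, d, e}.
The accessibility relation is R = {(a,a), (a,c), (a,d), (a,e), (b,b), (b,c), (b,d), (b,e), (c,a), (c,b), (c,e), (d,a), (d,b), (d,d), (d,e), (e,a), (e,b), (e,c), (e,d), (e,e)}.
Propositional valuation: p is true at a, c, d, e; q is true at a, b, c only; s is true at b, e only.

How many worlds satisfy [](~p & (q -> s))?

Recall that []ψ holds at a world iff ψ holds at every accessible world, and <>ψ holds iff ψ holds at some accessible world.
Let φ = [](~p & (q -> s)). Evaluate φ at each world:
  a (successors {a, c, d, e}): φ is false.
  b (successors {b, c, d, e}): φ is false.
  c (successors {a, b, e}): φ is false.
  d (successors {a, b, d, e}): φ is false.
  e (successors {a, b, c, d, e}): φ is false.
For instance, at d:
  At d: [](~p & (q -> s)) requires ~p & (q -> s) at every successor {a, b, d, e}.
    ~p & (q -> s) fails at a, so [](~p & (q -> s)) is false at d.
Satisfying worlds: none.

0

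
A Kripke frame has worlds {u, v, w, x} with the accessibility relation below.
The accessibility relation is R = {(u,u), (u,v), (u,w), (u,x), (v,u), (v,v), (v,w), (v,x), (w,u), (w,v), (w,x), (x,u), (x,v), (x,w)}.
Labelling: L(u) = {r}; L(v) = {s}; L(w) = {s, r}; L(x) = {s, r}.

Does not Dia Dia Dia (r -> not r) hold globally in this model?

Let φ = not Dia Dia Dia (r -> not r). Evaluate φ at each world:
  u (successors {u, v, w, x}): φ is false.
  v (successors {u, v, w, x}): φ is false.
  w (successors {u, v, x}): φ is false.
  x (successors {u, v, w}): φ is false.
Detail at u (counterexample):
  At u: Dia Dia Dia (r -> not r) is true, so not Dia Dia Dia (r -> not r) is false.
    At u: Dia Dia Dia (r -> not r) requires Dia Dia (r -> not r) at some successor in {u, v, w, x}.
      Dia Dia (r -> not r) holds at u, so Dia Dia Dia (r -> not r) is true at u.

No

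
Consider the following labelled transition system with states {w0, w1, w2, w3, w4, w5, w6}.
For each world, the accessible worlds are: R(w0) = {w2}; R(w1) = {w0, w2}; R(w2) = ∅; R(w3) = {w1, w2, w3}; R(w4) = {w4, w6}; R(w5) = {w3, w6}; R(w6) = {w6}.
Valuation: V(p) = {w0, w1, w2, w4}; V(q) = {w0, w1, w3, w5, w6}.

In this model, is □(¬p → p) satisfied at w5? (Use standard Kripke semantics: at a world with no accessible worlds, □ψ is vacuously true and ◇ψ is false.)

At w5: □(¬p → p) requires ¬p → p at every successor {w3, w6}.
  ¬p → p fails at w3, so □(¬p → p) is false at w5.

No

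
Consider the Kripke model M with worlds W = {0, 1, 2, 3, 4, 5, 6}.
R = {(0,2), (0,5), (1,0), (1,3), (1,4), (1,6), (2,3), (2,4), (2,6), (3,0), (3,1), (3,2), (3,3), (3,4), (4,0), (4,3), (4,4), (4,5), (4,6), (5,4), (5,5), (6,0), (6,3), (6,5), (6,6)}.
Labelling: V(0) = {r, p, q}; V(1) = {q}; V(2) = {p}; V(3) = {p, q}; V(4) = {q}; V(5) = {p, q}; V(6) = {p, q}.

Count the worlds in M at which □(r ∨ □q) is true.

Recall that □ψ holds at a world iff ψ holds at every accessible world, and ◇ψ holds iff ψ holds at some accessible world.
Let φ = □(r ∨ □q). Evaluate φ at each world:
  0 (successors {2, 5}): φ is true.
  1 (successors {0, 3, 4, 6}): φ is false.
  2 (successors {3, 4, 6}): φ is false.
  3 (successors {0, 1, 2, 3, 4}): φ is false.
  4 (successors {0, 3, 4, 5, 6}): φ is false.
  5 (successors {4, 5}): φ is true.
  6 (successors {0, 3, 5, 6}): φ is false.
For instance, at 2:
  At 2: □(r ∨ □q) requires r ∨ □q at every successor {3, 4, 6}.
    r ∨ □q fails at 3, so □(r ∨ □q) is false at 2.
      At 3: r is false, □q is false, so r ∨ □q is false.
Satisfying worlds: {0, 5}

2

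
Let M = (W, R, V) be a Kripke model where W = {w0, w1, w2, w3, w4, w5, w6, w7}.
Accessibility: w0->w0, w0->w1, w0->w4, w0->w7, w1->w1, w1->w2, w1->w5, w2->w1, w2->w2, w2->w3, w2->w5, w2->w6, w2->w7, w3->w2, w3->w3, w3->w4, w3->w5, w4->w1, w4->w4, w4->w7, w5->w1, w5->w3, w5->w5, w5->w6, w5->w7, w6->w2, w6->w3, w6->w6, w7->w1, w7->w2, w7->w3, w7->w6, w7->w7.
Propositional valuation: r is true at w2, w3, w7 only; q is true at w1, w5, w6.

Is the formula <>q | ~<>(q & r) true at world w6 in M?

Recall that <>ψ holds at a world iff ψ holds at some accessible world.
At w6: <>q is true, ~<>(q & r) is true, so <>q | ~<>(q & r) is true.
  At w6: <>q requires q at some successor in {w2, w3, w6}.
    q holds at w6, so <>q is true at w6.
  At w6: <>(q & r) is false, so ~<>(q & r) is true.
    At w6: <>(q & r) requires q & r at some successor in {w2, w3, w6}.
      At w2: q & r is false.
      At w3: q & r is false.
      At w6: q & r is false.
    So <>(q & r) is false at w6.

Yes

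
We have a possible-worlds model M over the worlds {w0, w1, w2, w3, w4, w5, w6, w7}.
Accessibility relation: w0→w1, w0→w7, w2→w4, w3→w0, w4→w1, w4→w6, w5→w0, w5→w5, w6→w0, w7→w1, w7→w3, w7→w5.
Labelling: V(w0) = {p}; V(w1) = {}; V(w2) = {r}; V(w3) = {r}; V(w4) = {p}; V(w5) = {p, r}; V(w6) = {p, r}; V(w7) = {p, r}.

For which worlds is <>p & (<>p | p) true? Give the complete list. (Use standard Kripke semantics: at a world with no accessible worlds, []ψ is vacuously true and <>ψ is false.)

Let φ = <>p & (<>p | p). Evaluate φ at each world:
  w0 (successors {w1, w7}): φ is true.
  w1 (successors ∅): φ is false.
  w2 (successors {w4}): φ is true.
  w3 (successors {w0}): φ is true.
  w4 (successors {w1, w6}): φ is true.
  w5 (successors {w0, w5}): φ is true.
  w6 (successors {w0}): φ is true.
  w7 (successors {w1, w3, w5}): φ is true.
For instance, at w0:
  At w0: <>p is true, <>p | p is true, so <>p & (<>p | p) is true.
    At w0: <>p requires p at some successor in {w1, w7}.
      p holds at w7, so <>p is true at w0.
    At w0: <>p is true, p is true, so <>p | p is true.
      At w0: <>p requires p at some successor in {w1, w7}.
        p holds at w7, so <>p is true at w0.
Satisfying worlds: {w0, w2, w3, w4, w5, w6, w7}

w0, w2, w3, w4, w5, w6, w7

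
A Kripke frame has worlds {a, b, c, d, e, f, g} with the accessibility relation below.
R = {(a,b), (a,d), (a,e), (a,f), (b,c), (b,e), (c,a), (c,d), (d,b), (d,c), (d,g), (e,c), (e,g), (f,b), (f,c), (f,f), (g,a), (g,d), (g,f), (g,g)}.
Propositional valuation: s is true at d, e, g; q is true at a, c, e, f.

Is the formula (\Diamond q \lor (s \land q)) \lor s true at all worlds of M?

Yes

Let φ = (\Diamond q \lor (s \land q)) \lor s. Evaluate φ at each world:
  a (successors {b, d, e, f}): φ is true.
  b (successors {c, e}): φ is true.
  c (successors {a, d}): φ is true.
  d (successors {b, c, g}): φ is true.
  e (successors {c, g}): φ is true.
  f (successors {b, c, f}): φ is true.
  g (successors {a, d, f, g}): φ is true.
For instance, at c:
  At c: \Diamond q \lor (s \land q) is true, s is false, so (\Diamond q \lor (s \land q)) \lor s is true.
    At c: \Diamond q is true, s \land q is false, so \Diamond q \lor (s \land q) is true.
      At c: \Diamond q requires q at some successor in {a, d}.
        q holds at a, so \Diamond q is true at c.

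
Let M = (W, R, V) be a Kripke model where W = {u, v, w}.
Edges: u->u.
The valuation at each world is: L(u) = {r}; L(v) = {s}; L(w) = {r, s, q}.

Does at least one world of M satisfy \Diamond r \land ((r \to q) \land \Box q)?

Let φ = \Diamond r \land ((r \to q) \land \Box q). Evaluate φ at each world:
  u (successors {u}): φ is false.
  v (successors ∅): φ is false.
  w (successors ∅): φ is false.
For instance, at u:
  At u: \Diamond r is true, (r \to q) \land \Box q is false, so \Diamond r \land ((r \to q) \land \Box q) is false.
    At u: \Diamond r requires r at some successor in {u}.
      r holds at u, so \Diamond r is true at u.
    At u: r \to q is false, \Box q is false, so (r \to q) \land \Box q is false.
      At u: \Box q requires q at every successor {u}.
        q fails at u, so \Box q is false at u.

No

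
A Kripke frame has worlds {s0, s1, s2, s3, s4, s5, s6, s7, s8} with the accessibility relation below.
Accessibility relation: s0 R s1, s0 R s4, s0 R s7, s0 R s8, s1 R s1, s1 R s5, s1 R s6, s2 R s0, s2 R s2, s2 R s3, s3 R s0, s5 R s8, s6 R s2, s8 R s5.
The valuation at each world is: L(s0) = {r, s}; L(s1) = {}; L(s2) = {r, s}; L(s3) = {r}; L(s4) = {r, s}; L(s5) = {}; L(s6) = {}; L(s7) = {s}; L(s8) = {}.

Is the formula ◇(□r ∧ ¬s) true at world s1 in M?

Yes

At s1: ◇(□r ∧ ¬s) requires □r ∧ ¬s at some successor in {s1, s5, s6}.
  □r ∧ ¬s holds at s6, so ◇(□r ∧ ¬s) is true at s1.
    At s6: □r is true, ¬s is true, so □r ∧ ¬s is true.
      At s6: □r requires r at every successor {s2}.
        At s2: r is true.
      So □r is true at s6.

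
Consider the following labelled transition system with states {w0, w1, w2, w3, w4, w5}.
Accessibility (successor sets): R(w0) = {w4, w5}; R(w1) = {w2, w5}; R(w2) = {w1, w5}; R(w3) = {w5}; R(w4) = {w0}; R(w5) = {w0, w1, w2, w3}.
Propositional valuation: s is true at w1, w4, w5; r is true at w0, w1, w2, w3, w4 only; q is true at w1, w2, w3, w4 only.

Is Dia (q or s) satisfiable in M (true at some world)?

Let φ = Dia (q or s). Evaluate φ at each world:
  w0 (successors {w4, w5}): φ is true.
  w1 (successors {w2, w5}): φ is true.
  w2 (successors {w1, w5}): φ is true.
  w3 (successors {w5}): φ is true.
  w4 (successors {w0}): φ is false.
  w5 (successors {w0, w1, w2, w3}): φ is true.
Detail at w0 (witness):
  At w0: Dia (q or s) requires q or s at some successor in {w4, w5}.
    q or s holds at w4, so Dia (q or s) is true at w0.

Yes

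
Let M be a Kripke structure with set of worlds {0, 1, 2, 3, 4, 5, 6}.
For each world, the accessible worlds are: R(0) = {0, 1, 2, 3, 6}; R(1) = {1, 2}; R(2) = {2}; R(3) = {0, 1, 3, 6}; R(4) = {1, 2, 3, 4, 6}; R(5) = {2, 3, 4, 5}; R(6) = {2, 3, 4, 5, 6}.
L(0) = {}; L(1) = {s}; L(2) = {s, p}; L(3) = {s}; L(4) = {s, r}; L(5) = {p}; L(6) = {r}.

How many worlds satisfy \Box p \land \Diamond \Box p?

Let φ = \Box p \land \Diamond \Box p. Evaluate φ at each world:
  0 (successors {0, 1, 2, 3, 6}): φ is false.
  1 (successors {1, 2}): φ is false.
  2 (successors {2}): φ is true.
  3 (successors {0, 1, 3, 6}): φ is false.
  4 (successors {1, 2, 3, 4, 6}): φ is false.
  5 (successors {2, 3, 4, 5}): φ is false.
  6 (successors {2, 3, 4, 5, 6}): φ is false.
For instance, at 2:
  At 2: \Box p is true, \Diamond \Box p is true, so \Box p \land \Diamond \Box p is true.
    At 2: \Box p requires p at every successor {2}.
      At 2: p is true.
    So \Box p is true at 2.
    At 2: \Diamond \Box p requires \Box p at some successor in {2}.
      \Box p holds at 2, so \Diamond \Box p is true at 2.
Satisfying worlds: {2}

1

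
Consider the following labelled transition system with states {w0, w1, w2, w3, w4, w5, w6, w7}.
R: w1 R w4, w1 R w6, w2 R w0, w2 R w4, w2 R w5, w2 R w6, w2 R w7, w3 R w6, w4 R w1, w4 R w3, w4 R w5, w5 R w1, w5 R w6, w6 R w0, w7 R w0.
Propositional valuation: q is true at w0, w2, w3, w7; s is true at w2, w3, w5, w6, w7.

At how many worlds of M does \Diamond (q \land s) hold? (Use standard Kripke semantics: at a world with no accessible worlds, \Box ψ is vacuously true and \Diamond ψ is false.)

2

Recall that \Diamond ψ holds at a world iff ψ holds at some accessible world.
Let φ = \Diamond (q \land s). Evaluate φ at each world:
  w0 (successors ∅): φ is false.
  w1 (successors {w4, w6}): φ is false.
  w2 (successors {w0, w4, w5, w6, w7}): φ is true.
  w3 (successors {w6}): φ is false.
  w4 (successors {w1, w3, w5}): φ is true.
  w5 (successors {w1, w6}): φ is false.
  w6 (successors {w0}): φ is false.
  w7 (successors {w0}): φ is false.
For instance, at w6:
  At w6: \Diamond (q \land s) requires q \land s at some successor in {w0}.
    At w0: q \land s is false.
  So \Diamond (q \land s) is false at w6.
Satisfying worlds: {w2, w4}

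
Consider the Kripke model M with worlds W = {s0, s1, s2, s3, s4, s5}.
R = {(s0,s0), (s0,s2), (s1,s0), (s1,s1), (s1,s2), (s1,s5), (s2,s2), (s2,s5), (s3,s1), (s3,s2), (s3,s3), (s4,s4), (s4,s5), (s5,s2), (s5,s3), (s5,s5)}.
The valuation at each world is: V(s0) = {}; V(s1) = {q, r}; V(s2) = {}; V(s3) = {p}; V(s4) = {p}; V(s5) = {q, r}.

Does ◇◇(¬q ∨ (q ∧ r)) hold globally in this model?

Yes

Recall that ◇ψ holds at a world iff ψ holds at some accessible world.
Let φ = ◇◇(¬q ∨ (q ∧ r)). Evaluate φ at each world:
  s0 (successors {s0, s2}): φ is true.
  s1 (successors {s0, s1, s2, s5}): φ is true.
  s2 (successors {s2, s5}): φ is true.
  s3 (successors {s1, s2, s3}): φ is true.
  s4 (successors {s4, s5}): φ is true.
  s5 (successors {s2, s3, s5}): φ is true.
For instance, at s3:
  At s3: ◇◇(¬q ∨ (q ∧ r)) requires ◇(¬q ∨ (q ∧ r)) at some successor in {s1, s2, s3}.
    ◇(¬q ∨ (q ∧ r)) holds at s1, so ◇◇(¬q ∨ (q ∧ r)) is true at s3.
      At s1: ◇(¬q ∨ (q ∧ r)) requires ¬q ∨ (q ∧ r) at some successor in {s0, s1, s2, s5}.
        ¬q ∨ (q ∧ r) holds at s0, so ◇(¬q ∨ (q ∧ r)) is true at s1.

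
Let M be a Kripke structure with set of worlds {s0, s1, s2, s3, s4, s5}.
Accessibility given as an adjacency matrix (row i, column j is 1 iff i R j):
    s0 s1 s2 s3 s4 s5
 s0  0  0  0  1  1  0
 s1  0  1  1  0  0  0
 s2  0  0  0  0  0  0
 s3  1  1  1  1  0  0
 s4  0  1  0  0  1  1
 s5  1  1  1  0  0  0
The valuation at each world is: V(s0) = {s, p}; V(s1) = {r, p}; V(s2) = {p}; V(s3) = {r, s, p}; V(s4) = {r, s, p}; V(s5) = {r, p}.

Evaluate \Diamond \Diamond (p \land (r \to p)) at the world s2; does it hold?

At s2: no accessible worlds, so \Diamond \Diamond (p \land (r \to p)) is false.

No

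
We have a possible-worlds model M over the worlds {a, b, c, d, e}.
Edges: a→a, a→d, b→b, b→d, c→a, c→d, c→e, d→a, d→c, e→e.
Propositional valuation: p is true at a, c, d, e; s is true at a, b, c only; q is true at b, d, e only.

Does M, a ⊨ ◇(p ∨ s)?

Recall that ◇ψ holds at a world iff ψ holds at some accessible world.
At a: ◇(p ∨ s) requires p ∨ s at some successor in {a, d}.
  p ∨ s holds at a, so ◇(p ∨ s) is true at a.

Yes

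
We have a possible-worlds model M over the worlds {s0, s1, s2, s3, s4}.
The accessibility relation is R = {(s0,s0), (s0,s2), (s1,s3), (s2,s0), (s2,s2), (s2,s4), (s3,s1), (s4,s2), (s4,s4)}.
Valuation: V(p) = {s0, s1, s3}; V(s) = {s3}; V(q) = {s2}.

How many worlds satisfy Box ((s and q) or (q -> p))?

2

Let φ = Box ((s and q) or (q -> p)). Evaluate φ at each world:
  s0 (successors {s0, s2}): φ is false.
  s1 (successors {s3}): φ is true.
  s2 (successors {s0, s2, s4}): φ is false.
  s3 (successors {s1}): φ is true.
  s4 (successors {s2, s4}): φ is false.
For instance, at s0:
  At s0: Box ((s and q) or (q -> p)) requires (s and q) or (q -> p) at every successor {s0, s2}.
    (s and q) or (q -> p) fails at s2, so Box ((s and q) or (q -> p)) is false at s0.
Satisfying worlds: {s1, s3}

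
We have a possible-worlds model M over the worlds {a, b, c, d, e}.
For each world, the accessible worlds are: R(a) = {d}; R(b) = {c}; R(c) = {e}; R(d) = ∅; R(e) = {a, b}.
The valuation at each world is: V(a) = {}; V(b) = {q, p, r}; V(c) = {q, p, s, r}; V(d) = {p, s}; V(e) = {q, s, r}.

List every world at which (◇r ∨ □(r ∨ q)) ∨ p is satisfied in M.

b, c, d, e

Recall that □ψ holds at a world iff ψ holds at every accessible world, and ◇ψ holds iff ψ holds at some accessible world.
Let φ = (◇r ∨ □(r ∨ q)) ∨ p. Evaluate φ at each world:
  a (successors {d}): φ is false.
  b (successors {c}): φ is true.
  c (successors {e}): φ is true.
  d (successors ∅): φ is true.
  e (successors {a, b}): φ is true.
For instance, at b:
  At b: ◇r ∨ □(r ∨ q) is true, p is true, so (◇r ∨ □(r ∨ q)) ∨ p is true.
    At b: ◇r is true, □(r ∨ q) is true, so ◇r ∨ □(r ∨ q) is true.
      At b: ◇r requires r at some successor in {c}.
        r holds at c, so ◇r is true at b.
      At b: □(r ∨ q) requires r ∨ q at every successor {c}.
        At c: r ∨ q is true.
      So □(r ∨ q) is true at b.
Satisfying worlds: {b, c, d, e}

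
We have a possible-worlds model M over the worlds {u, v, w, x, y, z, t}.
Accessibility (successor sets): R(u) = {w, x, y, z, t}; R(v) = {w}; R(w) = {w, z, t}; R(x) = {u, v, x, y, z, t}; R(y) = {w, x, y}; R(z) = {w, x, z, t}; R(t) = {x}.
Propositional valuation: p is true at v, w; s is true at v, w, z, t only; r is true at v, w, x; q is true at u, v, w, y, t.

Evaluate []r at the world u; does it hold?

Recall that []ψ holds at a world iff ψ holds at every accessible world, and <>ψ holds iff ψ holds at some accessible world.
At u: []r requires r at every successor {w, x, y, z, t}.
  r fails at y, so []r is false at u.

No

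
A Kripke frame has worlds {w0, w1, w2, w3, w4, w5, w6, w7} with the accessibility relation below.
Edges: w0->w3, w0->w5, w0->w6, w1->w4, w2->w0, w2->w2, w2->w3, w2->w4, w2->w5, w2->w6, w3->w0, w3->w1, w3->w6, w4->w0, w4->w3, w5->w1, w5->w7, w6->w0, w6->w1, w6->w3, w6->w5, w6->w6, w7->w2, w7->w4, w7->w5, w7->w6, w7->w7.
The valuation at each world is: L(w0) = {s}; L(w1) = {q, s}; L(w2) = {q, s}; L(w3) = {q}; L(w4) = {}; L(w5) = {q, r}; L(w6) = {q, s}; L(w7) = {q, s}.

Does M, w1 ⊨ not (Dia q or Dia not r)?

No

At w1: Dia q or Dia not r is true, so not (Dia q or Dia not r) is false.
  At w1: Dia q is false, Dia not r is true, so Dia q or Dia not r is true.
    At w1: Dia q requires q at some successor in {w4}.
      At w4: q is false.
    So Dia q is false at w1.
    At w1: Dia not r requires not r at some successor in {w4}.
      not r holds at w4, so Dia not r is true at w1.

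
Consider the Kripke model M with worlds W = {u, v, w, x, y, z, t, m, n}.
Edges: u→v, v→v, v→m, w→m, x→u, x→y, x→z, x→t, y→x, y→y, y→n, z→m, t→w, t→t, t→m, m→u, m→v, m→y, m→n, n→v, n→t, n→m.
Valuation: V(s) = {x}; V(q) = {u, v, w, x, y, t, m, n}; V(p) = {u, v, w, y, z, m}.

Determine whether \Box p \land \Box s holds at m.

Recall that \Box ψ holds at a world iff ψ holds at every accessible world, and \Diamond ψ holds iff ψ holds at some accessible world.
At m: \Box p is false, \Box s is false, so \Box p \land \Box s is false.
  At m: \Box p requires p at every successor {u, v, y, n}.
    p fails at n, so \Box p is false at m.
  At m: \Box s requires s at every successor {u, v, y, n}.
    s fails at u, so \Box s is false at m.

No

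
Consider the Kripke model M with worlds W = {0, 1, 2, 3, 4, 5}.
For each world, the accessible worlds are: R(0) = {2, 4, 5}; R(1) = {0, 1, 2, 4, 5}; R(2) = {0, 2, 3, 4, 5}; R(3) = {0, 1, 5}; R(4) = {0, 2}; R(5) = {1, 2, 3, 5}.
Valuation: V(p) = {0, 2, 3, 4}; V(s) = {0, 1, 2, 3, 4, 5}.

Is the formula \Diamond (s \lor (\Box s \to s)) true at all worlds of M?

Let φ = \Diamond (s \lor (\Box s \to s)). Evaluate φ at each world:
  0 (successors {2, 4, 5}): φ is true.
  1 (successors {0, 1, 2, 4, 5}): φ is true.
  2 (successors {0, 2, 3, 4, 5}): φ is true.
  3 (successors {0, 1, 5}): φ is true.
  4 (successors {0, 2}): φ is true.
  5 (successors {1, 2, 3, 5}): φ is true.
For instance, at 4:
  At 4: \Diamond (s \lor (\Box s \to s)) requires s \lor (\Box s \to s) at some successor in {0, 2}.
    s \lor (\Box s \to s) holds at 0, so \Diamond (s \lor (\Box s \to s)) is true at 4.
      At 0: s is true, \Box s \to s is true, so s \lor (\Box s \to s) is true.

Yes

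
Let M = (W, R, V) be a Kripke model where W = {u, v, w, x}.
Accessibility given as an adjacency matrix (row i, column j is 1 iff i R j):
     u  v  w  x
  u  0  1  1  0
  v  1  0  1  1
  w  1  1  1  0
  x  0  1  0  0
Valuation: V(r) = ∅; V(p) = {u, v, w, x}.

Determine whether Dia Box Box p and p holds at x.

Recall that Box ψ holds at a world iff ψ holds at every accessible world, and Dia ψ holds iff ψ holds at some accessible world.
At x: Dia Box Box p is true, p is true, so Dia Box Box p and p is true.
  At x: Dia Box Box p requires Box Box p at some successor in {v}.
    Box Box p holds at v, so Dia Box Box p is true at x.
      At v: Box Box p requires Box p at every successor {u, w, x}.
        At u: Box p is true.
        At w: Box p is true.
        At x: Box p is true.
      So Box Box p is true at v.

Yes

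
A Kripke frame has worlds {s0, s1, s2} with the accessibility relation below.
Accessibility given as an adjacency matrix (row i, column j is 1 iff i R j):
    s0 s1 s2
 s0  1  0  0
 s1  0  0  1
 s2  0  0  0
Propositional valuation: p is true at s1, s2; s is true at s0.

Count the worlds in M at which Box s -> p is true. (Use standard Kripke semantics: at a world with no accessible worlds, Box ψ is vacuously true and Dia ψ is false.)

Let φ = Box s -> p. Evaluate φ at each world:
  s0 (successors {s0}): φ is false.
  s1 (successors {s2}): φ is true.
  s2 (successors ∅): φ is true.
For instance, at s0:
  At s0: Box s is true, p is false, so Box s -> p is false.
    At s0: Box s requires s at every successor {s0}.
      At s0: s is true.
    So Box s is true at s0.
Satisfying worlds: {s1, s2}

2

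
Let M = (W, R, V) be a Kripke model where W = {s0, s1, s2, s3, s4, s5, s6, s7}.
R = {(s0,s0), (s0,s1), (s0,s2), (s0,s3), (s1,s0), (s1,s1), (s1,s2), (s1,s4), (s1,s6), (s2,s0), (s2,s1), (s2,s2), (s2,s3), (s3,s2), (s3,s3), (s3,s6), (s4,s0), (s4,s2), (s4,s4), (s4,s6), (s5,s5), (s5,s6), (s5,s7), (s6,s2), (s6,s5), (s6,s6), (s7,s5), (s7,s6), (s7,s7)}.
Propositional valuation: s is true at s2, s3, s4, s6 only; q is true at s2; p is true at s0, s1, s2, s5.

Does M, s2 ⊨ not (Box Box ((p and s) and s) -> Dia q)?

At s2: Box Box ((p and s) and s) -> Dia q is true, so not (Box Box ((p and s) and s) -> Dia q) is false.
  At s2: Box Box ((p and s) and s) is false, Dia q is true, so Box Box ((p and s) and s) -> Dia q is true.
    At s2: Box Box ((p and s) and s) requires Box ((p and s) and s) at every successor {s0, s1, s2, s3}.
      Box ((p and s) and s) fails at s0, so Box Box ((p and s) and s) is false at s2.
    At s2: Dia q requires q at some successor in {s0, s1, s2, s3}.
      q holds at s2, so Dia q is true at s2.

No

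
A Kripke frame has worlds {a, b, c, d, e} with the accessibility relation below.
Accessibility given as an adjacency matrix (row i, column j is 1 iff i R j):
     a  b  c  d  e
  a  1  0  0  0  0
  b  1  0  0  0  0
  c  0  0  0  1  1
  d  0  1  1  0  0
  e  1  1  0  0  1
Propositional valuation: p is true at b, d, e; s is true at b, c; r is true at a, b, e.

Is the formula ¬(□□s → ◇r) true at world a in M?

At a: □□s → ◇r is true, so ¬(□□s → ◇r) is false.
  At a: □□s is false, ◇r is true, so □□s → ◇r is true.
    At a: □□s requires □s at every successor {a}.
      □s fails at a, so □□s is false at a.
    At a: ◇r requires r at some successor in {a}.
      r holds at a, so ◇r is true at a.

No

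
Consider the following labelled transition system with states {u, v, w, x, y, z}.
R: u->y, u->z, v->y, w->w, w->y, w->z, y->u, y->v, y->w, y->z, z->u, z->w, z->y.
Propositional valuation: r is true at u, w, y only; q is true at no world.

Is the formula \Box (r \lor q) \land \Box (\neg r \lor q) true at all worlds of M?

No

Recall that \Box ψ holds at a world iff ψ holds at every accessible world, and \Diamond ψ holds iff ψ holds at some accessible world.
Let φ = \Box (r \lor q) \land \Box (\neg r \lor q). Evaluate φ at each world:
  u (successors {y, z}): φ is false.
  v (successors {y}): φ is false.
  w (successors {w, y, z}): φ is false.
  x (successors ∅): φ is true.
  y (successors {u, v, w, z}): φ is false.
  z (successors {u, w, y}): φ is false.
Detail at u (counterexample):
  At u: \Box (r \lor q) is false, \Box (\neg r \lor q) is false, so \Box (r \lor q) \land \Box (\neg r \lor q) is false.
    At u: \Box (r \lor q) requires r \lor q at every successor {y, z}.
      r \lor q fails at z, so \Box (r \lor q) is false at u.
    At u: \Box (\neg r \lor q) requires \neg r \lor q at every successor {y, z}.
      \neg r \lor q fails at y, so \Box (\neg r \lor q) is false at u.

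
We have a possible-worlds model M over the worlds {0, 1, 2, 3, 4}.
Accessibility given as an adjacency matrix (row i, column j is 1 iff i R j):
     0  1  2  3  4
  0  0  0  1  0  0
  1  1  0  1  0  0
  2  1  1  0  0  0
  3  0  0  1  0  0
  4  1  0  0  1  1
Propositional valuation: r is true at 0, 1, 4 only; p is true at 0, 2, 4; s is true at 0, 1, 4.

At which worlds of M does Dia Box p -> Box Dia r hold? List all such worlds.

Let φ = Dia Box p -> Box Dia r. Evaluate φ at each world:
  0 (successors {2}): φ is true.
  1 (successors {0, 2}): φ is false.
  2 (successors {0, 1}): φ is false.
  3 (successors {2}): φ is true.
  4 (successors {0, 3, 4}): φ is false.
For instance, at 0:
  At 0: Dia Box p is false, Box Dia r is true, so Dia Box p -> Box Dia r is true.
    At 0: Dia Box p requires Box p at some successor in {2}.
      At 2: Box p is false.
    So Dia Box p is false at 0.
    At 0: Box Dia r requires Dia r at every successor {2}.
      At 2: Dia r is true.
    So Box Dia r is true at 0.
Satisfying worlds: {0, 3}

0, 3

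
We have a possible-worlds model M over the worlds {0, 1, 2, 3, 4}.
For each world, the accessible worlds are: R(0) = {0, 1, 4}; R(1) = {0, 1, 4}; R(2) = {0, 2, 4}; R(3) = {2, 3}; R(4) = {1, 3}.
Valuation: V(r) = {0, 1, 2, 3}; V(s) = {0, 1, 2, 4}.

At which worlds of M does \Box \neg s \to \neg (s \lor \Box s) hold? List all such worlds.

Recall that \Box ψ holds at a world iff ψ holds at every accessible world, and \Diamond ψ holds iff ψ holds at some accessible world.
Let φ = \Box \neg s \to \neg (s \lor \Box s). Evaluate φ at each world:
  0 (successors {0, 1, 4}): φ is true.
  1 (successors {0, 1, 4}): φ is true.
  2 (successors {0, 2, 4}): φ is true.
  3 (successors {2, 3}): φ is true.
  4 (successors {1, 3}): φ is true.
For instance, at 1:
  At 1: \Box \neg s is false, \neg (s \lor \Box s) is false, so \Box \neg s \to \neg (s \lor \Box s) is true.
    At 1: \Box \neg s requires \neg s at every successor {0, 1, 4}.
      \neg s fails at 0, so \Box \neg s is false at 1.
    At 1: s \lor \Box s is true, so \neg (s \lor \Box s) is false.
      At 1: s is true, \Box s is true, so s \lor \Box s is true.
Satisfying worlds: {0, 1, 2, 3, 4}

0, 1, 2, 3, 4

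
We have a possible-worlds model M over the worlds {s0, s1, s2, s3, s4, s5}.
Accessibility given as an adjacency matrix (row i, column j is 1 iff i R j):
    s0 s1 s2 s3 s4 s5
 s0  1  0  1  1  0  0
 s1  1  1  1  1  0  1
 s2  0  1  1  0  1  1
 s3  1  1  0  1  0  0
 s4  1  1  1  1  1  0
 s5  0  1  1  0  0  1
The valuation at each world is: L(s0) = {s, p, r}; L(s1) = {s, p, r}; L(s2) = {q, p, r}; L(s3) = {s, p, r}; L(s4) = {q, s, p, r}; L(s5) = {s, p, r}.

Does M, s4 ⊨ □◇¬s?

No

At s4: □◇¬s requires ◇¬s at every successor {s0, s1, s2, s3, s4}.
  ◇¬s fails at s3, so □◇¬s is false at s4.
    At s3: ◇¬s requires ¬s at some successor in {s0, s1, s3}.
      At s0: ¬s is false.
      At s1: ¬s is false.
      At s3: ¬s is false.
    So ◇¬s is false at s3.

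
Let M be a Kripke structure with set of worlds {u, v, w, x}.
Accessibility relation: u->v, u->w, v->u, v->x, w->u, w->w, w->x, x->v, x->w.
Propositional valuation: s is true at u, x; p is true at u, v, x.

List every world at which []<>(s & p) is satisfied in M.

u, x

Let φ = []<>(s & p). Evaluate φ at each world:
  u (successors {v, w}): φ is true.
  v (successors {u, x}): φ is false.
  w (successors {u, w, x}): φ is false.
  x (successors {v, w}): φ is true.
For instance, at u:
  At u: []<>(s & p) requires <>(s & p) at every successor {v, w}.
      At v: <>(s & p) requires s & p at some successor in {u, x}.
        s & p holds at u, so <>(s & p) is true at v.
      At w: <>(s & p) requires s & p at some successor in {u, w, x}.
        s & p holds at u, so <>(s & p) is true at w.
  So []<>(s & p) is true at u.
Satisfying worlds: {u, x}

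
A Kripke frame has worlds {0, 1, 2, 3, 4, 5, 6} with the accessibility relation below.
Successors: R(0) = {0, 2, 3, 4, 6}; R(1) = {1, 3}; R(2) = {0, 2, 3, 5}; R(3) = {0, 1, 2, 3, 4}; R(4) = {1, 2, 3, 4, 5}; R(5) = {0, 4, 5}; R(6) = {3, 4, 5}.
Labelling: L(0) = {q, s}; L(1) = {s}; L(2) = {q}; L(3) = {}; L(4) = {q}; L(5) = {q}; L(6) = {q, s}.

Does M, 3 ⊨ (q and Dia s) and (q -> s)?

No

Recall that Dia ψ holds at a world iff ψ holds at some accessible world.
At 3: q and Dia s is false, q -> s is true, so (q and Dia s) and (q -> s) is false.
  At 3: q is false, Dia s is true, so q and Dia s is false.
    At 3: Dia s requires s at some successor in {0, 1, 2, 3, 4}.
      s holds at 0, so Dia s is true at 3.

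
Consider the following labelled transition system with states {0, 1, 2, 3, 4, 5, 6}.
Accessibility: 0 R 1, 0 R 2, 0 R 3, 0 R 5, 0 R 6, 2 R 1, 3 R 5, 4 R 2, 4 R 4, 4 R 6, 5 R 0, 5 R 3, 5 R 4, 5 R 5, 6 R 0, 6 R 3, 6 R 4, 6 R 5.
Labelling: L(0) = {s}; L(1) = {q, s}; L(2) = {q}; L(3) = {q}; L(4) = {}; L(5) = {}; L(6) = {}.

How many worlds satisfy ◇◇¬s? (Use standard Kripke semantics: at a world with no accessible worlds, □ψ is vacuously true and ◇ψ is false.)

Let φ = ◇◇¬s. Evaluate φ at each world:
  0 (successors {1, 2, 3, 5, 6}): φ is true.
  1 (successors ∅): φ is false.
  2 (successors {1}): φ is false.
  3 (successors {5}): φ is true.
  4 (successors {2, 4, 6}): φ is true.
  5 (successors {0, 3, 4, 5}): φ is true.
  6 (successors {0, 3, 4, 5}): φ is true.
For instance, at 0:
  At 0: ◇◇¬s requires ◇¬s at some successor in {1, 2, 3, 5, 6}.
    ◇¬s holds at 3, so ◇◇¬s is true at 0.
      At 3: ◇¬s requires ¬s at some successor in {5}.
        ¬s holds at 5, so ◇¬s is true at 3.
Satisfying worlds: {0, 3, 4, 5, 6}

5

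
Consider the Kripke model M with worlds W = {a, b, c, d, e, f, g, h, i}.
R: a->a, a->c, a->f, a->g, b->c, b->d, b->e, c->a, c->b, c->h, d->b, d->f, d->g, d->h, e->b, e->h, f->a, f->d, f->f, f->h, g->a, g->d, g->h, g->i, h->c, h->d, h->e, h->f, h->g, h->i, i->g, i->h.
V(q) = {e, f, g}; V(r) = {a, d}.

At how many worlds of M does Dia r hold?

Let φ = Dia r. Evaluate φ at each world:
  a (successors {a, c, f, g}): φ is true.
  b (successors {c, d, e}): φ is true.
  c (successors {a, b, h}): φ is true.
  d (successors {b, f, g, h}): φ is false.
  e (successors {b, h}): φ is false.
  f (successors {a, d, f, h}): φ is true.
  g (successors {a, d, h, i}): φ is true.
  h (successors {c, d, e, f, g, i}): φ is true.
  i (successors {g, h}): φ is false.
For instance, at e:
  At e: Dia r requires r at some successor in {b, h}.
    At b: r is false.
    At h: r is false.
  So Dia r is false at e.
Satisfying worlds: {a, b, c, f, g, h}

6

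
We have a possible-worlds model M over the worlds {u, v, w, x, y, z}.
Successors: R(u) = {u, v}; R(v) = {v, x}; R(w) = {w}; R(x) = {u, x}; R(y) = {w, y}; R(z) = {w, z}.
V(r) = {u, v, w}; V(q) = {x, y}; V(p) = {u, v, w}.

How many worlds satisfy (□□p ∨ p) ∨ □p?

Let φ = (□□p ∨ p) ∨ □p. Evaluate φ at each world:
  u (successors {u, v}): φ is true.
  v (successors {v, x}): φ is true.
  w (successors {w}): φ is true.
  x (successors {u, x}): φ is false.
  y (successors {w, y}): φ is false.
  z (successors {w, z}): φ is false.
For instance, at v:
  At v: □□p ∨ p is true, □p is false, so (□□p ∨ p) ∨ □p is true.
    At v: □□p is false, p is true, so □□p ∨ p is true.
      At v: □□p requires □p at every successor {v, x}.
        □p fails at v, so □□p is false at v.
    At v: □p requires p at every successor {v, x}.
      p fails at x, so □p is false at v.
Satisfying worlds: {u, v, w}

3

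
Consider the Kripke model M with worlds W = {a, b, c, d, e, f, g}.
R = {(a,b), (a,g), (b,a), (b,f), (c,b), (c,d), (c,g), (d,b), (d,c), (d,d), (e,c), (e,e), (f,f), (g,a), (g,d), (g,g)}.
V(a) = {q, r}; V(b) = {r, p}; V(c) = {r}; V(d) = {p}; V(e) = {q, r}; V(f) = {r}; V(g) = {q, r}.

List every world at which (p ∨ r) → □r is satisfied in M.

Let φ = (p ∨ r) → □r. Evaluate φ at each world:
  a (successors {b, g}): φ is true.
  b (successors {a, f}): φ is true.
  c (successors {b, d, g}): φ is false.
  d (successors {b, c, d}): φ is false.
  e (successors {c, e}): φ is true.
  f (successors {f}): φ is true.
  g (successors {a, d, g}): φ is false.
For instance, at b:
  At b: p ∨ r is true, □r is true, so (p ∨ r) → □r is true.
    At b: □r requires r at every successor {a, f}.
      At a: r is true.
      At f: r is true.
    So □r is true at b.
Satisfying worlds: {a, b, e, f}

a, b, e, f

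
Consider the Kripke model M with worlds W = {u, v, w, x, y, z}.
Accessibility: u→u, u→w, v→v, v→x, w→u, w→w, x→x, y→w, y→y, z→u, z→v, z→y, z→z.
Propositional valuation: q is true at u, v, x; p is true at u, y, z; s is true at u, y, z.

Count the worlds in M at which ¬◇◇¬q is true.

Let φ = ¬◇◇¬q. Evaluate φ at each world:
  u (successors {u, w}): φ is false.
  v (successors {v, x}): φ is true.
  w (successors {u, w}): φ is false.
  x (successors {x}): φ is true.
  y (successors {w, y}): φ is false.
  z (successors {u, v, y, z}): φ is false.
For instance, at w:
  At w: ◇◇¬q is true, so ¬◇◇¬q is false.
    At w: ◇◇¬q requires ◇¬q at some successor in {u, w}.
      ◇¬q holds at u, so ◇◇¬q is true at w.
Satisfying worlds: {v, x}

2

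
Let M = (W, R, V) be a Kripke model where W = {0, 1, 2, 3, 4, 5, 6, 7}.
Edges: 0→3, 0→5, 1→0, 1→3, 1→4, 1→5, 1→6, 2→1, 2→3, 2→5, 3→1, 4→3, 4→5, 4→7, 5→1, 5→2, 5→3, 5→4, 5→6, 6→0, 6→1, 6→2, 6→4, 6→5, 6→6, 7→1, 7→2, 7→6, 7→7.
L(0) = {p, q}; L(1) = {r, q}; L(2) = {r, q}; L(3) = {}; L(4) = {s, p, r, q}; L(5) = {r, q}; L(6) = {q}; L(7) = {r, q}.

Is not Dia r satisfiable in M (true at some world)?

No

Let φ = not Dia r. Evaluate φ at each world:
  0 (successors {3, 5}): φ is false.
  1 (successors {0, 3, 4, 5, 6}): φ is false.
  2 (successors {1, 3, 5}): φ is false.
  3 (successors {1}): φ is false.
  4 (successors {3, 5, 7}): φ is false.
  5 (successors {1, 2, 3, 4, 6}): φ is false.
  6 (successors {0, 1, 2, 4, 5, 6}): φ is false.
  7 (successors {1, 2, 6, 7}): φ is false.
For instance, at 3:
  At 3: Dia r is true, so not Dia r is false.
    At 3: Dia r requires r at some successor in {1}.
      r holds at 1, so Dia r is true at 3.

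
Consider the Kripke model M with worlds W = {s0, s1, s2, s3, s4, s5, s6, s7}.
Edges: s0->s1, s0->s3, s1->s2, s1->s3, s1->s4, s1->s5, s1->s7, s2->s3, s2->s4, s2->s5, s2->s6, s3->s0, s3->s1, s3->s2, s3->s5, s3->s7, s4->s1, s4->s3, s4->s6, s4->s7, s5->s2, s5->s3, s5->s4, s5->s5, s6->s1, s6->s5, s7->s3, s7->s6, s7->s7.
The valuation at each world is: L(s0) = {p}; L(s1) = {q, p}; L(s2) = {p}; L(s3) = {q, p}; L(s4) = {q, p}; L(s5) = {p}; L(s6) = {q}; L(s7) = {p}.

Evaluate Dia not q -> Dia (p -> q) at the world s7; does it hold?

Yes

At s7: Dia not q is true, Dia (p -> q) is true, so Dia not q -> Dia (p -> q) is true.
  At s7: Dia not q requires not q at some successor in {s3, s6, s7}.
    not q holds at s7, so Dia not q is true at s7.
  At s7: Dia (p -> q) requires p -> q at some successor in {s3, s6, s7}.
    p -> q holds at s3, so Dia (p -> q) is true at s7.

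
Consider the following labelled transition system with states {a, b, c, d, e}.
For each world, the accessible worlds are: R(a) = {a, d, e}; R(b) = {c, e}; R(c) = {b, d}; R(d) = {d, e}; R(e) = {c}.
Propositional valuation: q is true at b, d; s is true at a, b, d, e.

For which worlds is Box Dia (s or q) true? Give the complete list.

Recall that Box ψ holds at a world iff ψ holds at every accessible world, and Dia ψ holds iff ψ holds at some accessible world.
Let φ = Box Dia (s or q). Evaluate φ at each world:
  a (successors {a, d, e}): φ is false.
  b (successors {c, e}): φ is false.
  c (successors {b, d}): φ is true.
  d (successors {d, e}): φ is false.
  e (successors {c}): φ is true.
For instance, at c:
  At c: Box Dia (s or q) requires Dia (s or q) at every successor {b, d}.
      At b: Dia (s or q) requires s or q at some successor in {c, e}.
        s or q holds at e, so Dia (s or q) is true at b.
      At d: Dia (s or q) requires s or q at some successor in {d, e}.
        s or q holds at d, so Dia (s or q) is true at d.
  So Box Dia (s or q) is true at c.
Satisfying worlds: {c, e}

c, e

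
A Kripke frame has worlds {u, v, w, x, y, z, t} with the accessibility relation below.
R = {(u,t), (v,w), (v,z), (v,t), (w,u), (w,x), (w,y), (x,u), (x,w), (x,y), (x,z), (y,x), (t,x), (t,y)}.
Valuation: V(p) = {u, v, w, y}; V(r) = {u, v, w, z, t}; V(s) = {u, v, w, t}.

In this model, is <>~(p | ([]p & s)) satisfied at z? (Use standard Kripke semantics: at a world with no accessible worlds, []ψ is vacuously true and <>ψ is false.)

No

Recall that []ψ holds at a world iff ψ holds at every accessible world, and <>ψ holds iff ψ holds at some accessible world.
At z: no accessible worlds, so <>~(p | ([]p & s)) is false.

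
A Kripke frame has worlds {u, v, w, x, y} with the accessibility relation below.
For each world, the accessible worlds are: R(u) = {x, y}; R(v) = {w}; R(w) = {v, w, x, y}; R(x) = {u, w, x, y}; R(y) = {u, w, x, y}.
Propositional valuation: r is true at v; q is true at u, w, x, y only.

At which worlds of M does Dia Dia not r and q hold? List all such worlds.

Let φ = Dia Dia not r and q. Evaluate φ at each world:
  u (successors {x, y}): φ is true.
  v (successors {w}): φ is false.
  w (successors {v, w, x, y}): φ is true.
  x (successors {u, w, x, y}): φ is true.
  y (successors {u, w, x, y}): φ is true.
For instance, at v:
  At v: Dia Dia not r is true, q is false, so Dia Dia not r and q is false.
    At v: Dia Dia not r requires Dia not r at some successor in {w}.
      Dia not r holds at w, so Dia Dia not r is true at v.
Satisfying worlds: {u, w, x, y}

u, w, x, y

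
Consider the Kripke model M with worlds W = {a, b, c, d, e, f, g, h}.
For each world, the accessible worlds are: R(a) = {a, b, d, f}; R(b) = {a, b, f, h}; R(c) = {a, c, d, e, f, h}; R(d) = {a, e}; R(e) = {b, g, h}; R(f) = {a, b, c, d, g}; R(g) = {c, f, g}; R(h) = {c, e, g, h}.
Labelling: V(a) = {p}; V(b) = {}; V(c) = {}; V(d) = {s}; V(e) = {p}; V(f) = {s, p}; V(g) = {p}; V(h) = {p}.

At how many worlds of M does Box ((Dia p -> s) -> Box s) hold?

3

Let φ = Box ((Dia p -> s) -> Box s). Evaluate φ at each world:
  a (successors {a, b, d, f}): φ is false.
  b (successors {a, b, f, h}): φ is false.
  c (successors {a, c, d, e, f, h}): φ is false.
  d (successors {a, e}): φ is true.
  e (successors {b, g, h}): φ is true.
  f (successors {a, b, c, d, g}): φ is false.
  g (successors {c, f, g}): φ is false.
  h (successors {c, e, g, h}): φ is true.
For instance, at f:
  At f: Box ((Dia p -> s) -> Box s) requires (Dia p -> s) -> Box s at every successor {a, b, c, d, g}.
    (Dia p -> s) -> Box s fails at d, so Box ((Dia p -> s) -> Box s) is false at f.
      At d: Dia p -> s is true, Box s is false, so (Dia p -> s) -> Box s is false.
Satisfying worlds: {d, e, h}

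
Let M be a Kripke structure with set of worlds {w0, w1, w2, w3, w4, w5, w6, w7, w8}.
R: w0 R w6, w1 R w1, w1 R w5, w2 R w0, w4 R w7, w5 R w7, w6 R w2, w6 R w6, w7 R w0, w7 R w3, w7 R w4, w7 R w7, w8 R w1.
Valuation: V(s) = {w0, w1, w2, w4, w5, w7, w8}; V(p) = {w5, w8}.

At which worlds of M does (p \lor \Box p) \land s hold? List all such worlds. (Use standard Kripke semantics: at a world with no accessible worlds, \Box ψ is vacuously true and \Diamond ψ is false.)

Recall that \Box ψ holds at a world iff ψ holds at every accessible world, and \Diamond ψ holds iff ψ holds at some accessible world.
Let φ = (p \lor \Box p) \land s. Evaluate φ at each world:
  w0 (successors {w6}): φ is false.
  w1 (successors {w1, w5}): φ is false.
  w2 (successors {w0}): φ is false.
  w3 (successors ∅): φ is false.
  w4 (successors {w7}): φ is false.
  w5 (successors {w7}): φ is true.
  w6 (successors {w2, w6}): φ is false.
  w7 (successors {w0, w3, w4, w7}): φ is false.
  w8 (successors {w1}): φ is true.
For instance, at w2:
  At w2: p \lor \Box p is false, s is true, so (p \lor \Box p) \land s is false.
    At w2: p is false, \Box p is false, so p \lor \Box p is false.
      At w2: \Box p requires p at every successor {w0}.
        p fails at w0, so \Box p is false at w2.
Satisfying worlds: {w5, w8}

w5, w8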